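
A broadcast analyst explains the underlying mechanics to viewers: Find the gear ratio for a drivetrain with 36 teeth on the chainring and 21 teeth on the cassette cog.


GR = front_teeth / rear_teeth
GR = 36 / 21
GR = 1.7143

1.7143


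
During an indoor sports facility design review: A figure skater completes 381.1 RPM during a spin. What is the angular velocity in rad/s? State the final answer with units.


omega = RPM * 2 * pi / 60
omega = 381.1 * 2 * 3.14159 / 60
omega = 2394.5219 / 60 = 39.9087 rad/s

39.9087 rad/s


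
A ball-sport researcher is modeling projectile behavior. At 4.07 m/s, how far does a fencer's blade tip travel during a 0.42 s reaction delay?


d = v * t
d = 4.07 * 0.42
d = 1.7094 m

1.7094 m


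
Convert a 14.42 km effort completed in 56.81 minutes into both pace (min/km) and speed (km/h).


Pace = time / distance = 56.81 min / 14.42 km = 3.9397 min/km
Speed = distance / time_in_hours = 14.42 / 0.9468 hr
Speed = 15.2297 km/h

3.9397 min/km, 15.2297 km/h


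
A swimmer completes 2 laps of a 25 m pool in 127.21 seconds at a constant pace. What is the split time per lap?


Split time = total_time / n_laps = 127.21 / 2
Split time = 63.605 s per lap

63.605 s


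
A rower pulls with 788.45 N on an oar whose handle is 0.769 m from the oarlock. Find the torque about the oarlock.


tau = F * d
tau = 788.45 * 0.769
tau = 606.3181 N*m

606.3181 N*m


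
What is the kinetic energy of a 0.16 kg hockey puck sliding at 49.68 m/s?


KE = 0.5 * m * v^2
KE = 0.5 * 0.16 * 49.68^2
KE = 0.5 * 0.16 * 2468.1024 = 197.4482 J

197.4482 J


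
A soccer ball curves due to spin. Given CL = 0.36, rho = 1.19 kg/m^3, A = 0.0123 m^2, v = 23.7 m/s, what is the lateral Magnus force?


FM = 0.5 * CL * rho * A * v^2
FM = 0.5 * 0.36 * 1.19 * 0.0123 * 23.7^2
v^2 = 561.69
FM = 0.5 * 0.36 * 1.19 * 0.0123 * 561.69 = 1.4799 N

1.4799 N


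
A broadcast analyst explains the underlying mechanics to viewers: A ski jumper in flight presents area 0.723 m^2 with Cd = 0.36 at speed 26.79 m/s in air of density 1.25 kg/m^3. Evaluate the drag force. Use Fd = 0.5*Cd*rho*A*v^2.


Fd = 0.5 * Cd * rho * A * v^2
Fd = 0.5 * 0.36 * 1.25 * 0.723 * 26.79^2
v^2 = 717.7041
Fd = 0.5 * 0.36 * 1.25 * 0.723 * 717.7041 = 116.7525 N

116.7525 N


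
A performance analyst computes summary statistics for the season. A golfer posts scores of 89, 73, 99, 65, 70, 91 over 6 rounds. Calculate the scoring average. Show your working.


Average = sum / n
Sum = 487
Average = 487 / 6 = 81.1667

81.1667


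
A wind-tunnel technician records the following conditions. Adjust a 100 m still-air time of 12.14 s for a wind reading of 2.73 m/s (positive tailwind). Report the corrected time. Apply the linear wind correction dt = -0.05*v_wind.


dt = -0.05 * v_wind = -0.05 * 2.73 = -0.1365 s
t_corrected = t_still + dt = 12.14 + (-0.1365)
t_corrected = 12.0035 s

12.0035 s


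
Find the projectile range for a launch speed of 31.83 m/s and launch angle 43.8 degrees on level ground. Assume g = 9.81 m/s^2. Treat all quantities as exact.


R = v^2 * sin(2*theta) / g
Convert angle to radians: theta = 43.8 deg = 0.7645 rad
sin(2*theta) = sin(1.5289) = 0.9991
R = 31.83^2 * 0.9991 / 9.81
R = 1013.1489 * 0.9991 / 9.81 = 103.1866 m

103.1866 m


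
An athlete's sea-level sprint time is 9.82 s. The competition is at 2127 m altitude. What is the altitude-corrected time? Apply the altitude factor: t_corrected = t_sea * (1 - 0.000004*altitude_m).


Correction factor = 1 - 0.000004 * 2127 = 0.991492
t_corrected = t_sea * factor = 9.82 * 0.991492
t_corrected = 9.7365 s

9.7365 s


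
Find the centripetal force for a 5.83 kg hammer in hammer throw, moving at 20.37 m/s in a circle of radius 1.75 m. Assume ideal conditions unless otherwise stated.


Fc = m * v^2 / r
v^2 = 20.37^2 = 414.9369
Fc = 5.83 * 414.9369 / 1.75
Fc = 2419.0821 / 1.75 = 1382.3326 N

1382.3326 N


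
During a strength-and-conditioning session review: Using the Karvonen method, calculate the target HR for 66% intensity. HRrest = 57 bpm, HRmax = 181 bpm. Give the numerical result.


Target = HRrest + pct*(HRmax - HRrest)
Heart rate reserve = HRmax - HRrest = 181 - 57 = 124 bpm
Fraction = 66% = 0.66
Target = 57 + 0.66 * 124
Target = 57 + 81.84 = 138.84 bpm

138.84 bpm


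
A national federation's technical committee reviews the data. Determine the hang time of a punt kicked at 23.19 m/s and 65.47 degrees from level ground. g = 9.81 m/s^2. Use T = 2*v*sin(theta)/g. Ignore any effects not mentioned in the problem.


T = 2*v*sin(theta)/g
sin(theta) = sin(65.47 deg) = 0.9097
T = 2*23.19*0.9097 / 9.81
T = 42.1939 / 9.81 = 4.3011 s

4.3011 s


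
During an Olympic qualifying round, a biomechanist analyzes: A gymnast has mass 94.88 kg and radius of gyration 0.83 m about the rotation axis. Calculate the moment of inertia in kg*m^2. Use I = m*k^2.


I = m * k^2
I = 94.88 * 0.83^2
I = 94.88 * 0.6889 = 65.3628 kg*m^2

65.3628 kg*m^2


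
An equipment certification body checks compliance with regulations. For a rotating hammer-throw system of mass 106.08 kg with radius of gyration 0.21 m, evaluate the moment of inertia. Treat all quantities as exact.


I = m * k^2
I = 106.08 * 0.21^2
I = 106.08 * 0.0441 = 4.6781 kg*m^2

4.6781 kg*m^2


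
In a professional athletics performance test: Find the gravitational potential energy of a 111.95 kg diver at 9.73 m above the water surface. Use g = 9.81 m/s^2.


PE = m * g * h
PE = 111.95 * 9.81 * 9.73
PE = 1098.2295 * 9.73 = 10685.773 J

10685.773 J


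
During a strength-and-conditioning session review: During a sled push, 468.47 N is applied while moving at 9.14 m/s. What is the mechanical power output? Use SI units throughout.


P = F * v
P = 468.47 * 9.14
P = 4281.8158 W

4281.8158 W


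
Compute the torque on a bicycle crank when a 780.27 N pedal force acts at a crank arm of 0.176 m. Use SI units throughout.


tau = F * d
tau = 780.27 * 0.176
tau = 137.3275 N*m

137.3275 N*m


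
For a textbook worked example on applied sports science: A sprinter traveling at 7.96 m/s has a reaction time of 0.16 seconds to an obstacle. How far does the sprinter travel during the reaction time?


d = v * t
d = 7.96 * 0.16
d = 1.2736 m

1.2736 m


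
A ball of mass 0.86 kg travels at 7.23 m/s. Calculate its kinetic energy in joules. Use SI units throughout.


KE = 0.5 * m * v^2
KE = 0.5 * 0.86 * 7.23^2
KE = 0.5 * 0.86 * 52.2729 = 22.4773 J

22.4773 J


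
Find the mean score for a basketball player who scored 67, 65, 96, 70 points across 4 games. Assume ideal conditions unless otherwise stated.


Average = sum / n
Sum = 298
Average = 298 / 4 = 74.5

74.5


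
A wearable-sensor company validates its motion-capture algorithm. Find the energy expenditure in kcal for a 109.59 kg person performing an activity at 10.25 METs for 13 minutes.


kcal = MET * mass * time_hr
Convert time: 13 min = 0.2167 hr
kcal = 10.25 * 109.59 * 0.2167
kcal = 243.3811 kcal

243.3811 kcal


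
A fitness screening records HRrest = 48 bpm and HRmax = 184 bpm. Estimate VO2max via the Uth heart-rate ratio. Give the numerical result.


VO2max = 15.3 * HRmax / HRrest
VO2max = 15.3 * 184 / 48
VO2max = 2815.2 / 48 = 58.65 mL/kg/min

58.65 mL/kg/min


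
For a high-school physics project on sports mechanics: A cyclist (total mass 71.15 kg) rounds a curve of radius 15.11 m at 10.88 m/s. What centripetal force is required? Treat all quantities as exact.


Fc = m * v^2 / r
v^2 = 10.88^2 = 118.3744
Fc = 71.15 * 118.3744 / 15.11
Fc = 8422.3386 / 15.11 = 557.4016 N

557.4016 N


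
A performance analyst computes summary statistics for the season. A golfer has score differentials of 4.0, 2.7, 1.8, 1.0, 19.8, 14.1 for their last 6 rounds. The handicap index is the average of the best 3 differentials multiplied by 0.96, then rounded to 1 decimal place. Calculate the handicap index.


All differentials: 4.0, 2.7, 1.8, 1.0, 19.8, 14.1
Sorted: 1.0, 1.8, 2.7, 4.0, 14.1, 19.8
Best 3: 1.0, 1.8, 2.7
Average of best = 5.5 / 3 = 1.8333
Raw index = 1.8333 * 0.96 = 1.76
Handicap index = round(1.76, 1) = 1.8

1.8


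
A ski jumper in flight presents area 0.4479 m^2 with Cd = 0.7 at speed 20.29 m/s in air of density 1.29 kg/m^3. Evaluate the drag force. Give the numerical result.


Fd = 0.5 * Cd * rho * A * v^2
Fd = 0.5 * 0.7 * 1.29 * 0.4479 * 20.29^2
v^2 = 411.6841
Fd = 0.5 * 0.7 * 1.29 * 0.4479 * 411.6841 = 83.2536 N

83.2536 N


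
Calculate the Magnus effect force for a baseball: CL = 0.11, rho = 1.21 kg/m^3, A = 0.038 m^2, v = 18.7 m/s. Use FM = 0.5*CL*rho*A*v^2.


FM = 0.5 * CL * rho * A * v^2
FM = 0.5 * 0.11 * 1.21 * 0.038 * 18.7^2
v^2 = 349.69
FM = 0.5 * 0.11 * 1.21 * 0.038 * 349.69 = 0.8843 N

0.8843 N


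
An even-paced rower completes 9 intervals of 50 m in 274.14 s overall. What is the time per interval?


Split time = total_time / n_laps = 274.14 / 9
Split time = 30.46 s per lap

30.46 s


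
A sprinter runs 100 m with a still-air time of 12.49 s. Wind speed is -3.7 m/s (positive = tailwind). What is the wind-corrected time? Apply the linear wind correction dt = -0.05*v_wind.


dt = -0.05 * v_wind = -0.05 * -3.7 = 0.185 s
t_corrected = t_still + dt = 12.49 + (0.185)
t_corrected = 12.675 s

12.675 s


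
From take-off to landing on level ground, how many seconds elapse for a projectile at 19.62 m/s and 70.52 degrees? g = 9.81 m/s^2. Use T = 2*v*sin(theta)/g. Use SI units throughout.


T = 2*v*sin(theta)/g
sin(theta) = sin(70.52 deg) = 0.9428
T = 2*19.62*0.9428 / 9.81
T = 36.9938 / 9.81 = 3.771 s

3.771 s


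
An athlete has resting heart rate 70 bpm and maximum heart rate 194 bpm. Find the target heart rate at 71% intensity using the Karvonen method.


Target = HRrest + pct*(HRmax - HRrest)
Heart rate reserve = HRmax - HRrest = 194 - 70 = 124 bpm
Fraction = 71% = 0.71
Target = 70 + 0.71 * 124
Target = 70 + 88.04 = 158.04 bpm

158.04 bpm


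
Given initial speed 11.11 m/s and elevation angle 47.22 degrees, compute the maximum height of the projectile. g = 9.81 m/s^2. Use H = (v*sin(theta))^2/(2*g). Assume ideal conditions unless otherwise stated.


H = (v*sin(theta))^2 / (2*g)
vy = v*sin(theta) = 11.11 * sin(47.22 deg) = 8.1544 m/s
H = vy^2 / (2*g) = 66.4938 / (2*9.81)
H = 66.4938 / 19.62 = 3.3891 m

3.3891 m


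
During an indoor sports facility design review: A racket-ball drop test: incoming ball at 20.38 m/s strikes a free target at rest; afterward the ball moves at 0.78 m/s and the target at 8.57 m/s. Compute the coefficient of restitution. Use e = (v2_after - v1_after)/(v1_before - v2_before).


e = (v2_after - v1_after) / (v1_before - v2_before)
Numerator = 8.57 - 0.78 = 7.79
Denominator = 20.38 - 0 = 20.38
e = 7.79 / 20.38 = 0.3822

0.3822


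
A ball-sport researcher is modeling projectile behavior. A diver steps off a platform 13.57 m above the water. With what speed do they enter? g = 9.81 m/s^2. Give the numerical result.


v = sqrt(2 * g * h)
v = sqrt(2 * 9.81 * 13.57)
v = sqrt(266.2434) = 16.317 m/s

16.317 m/s


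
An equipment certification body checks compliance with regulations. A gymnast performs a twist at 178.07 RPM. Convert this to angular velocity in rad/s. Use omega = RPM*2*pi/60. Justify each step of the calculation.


omega = RPM * 2 * pi / 60
omega = 178.07 * 2 * 3.14159 / 60
omega = 1118.8468 / 60 = 18.6474 rad/s

18.6474 rad/s


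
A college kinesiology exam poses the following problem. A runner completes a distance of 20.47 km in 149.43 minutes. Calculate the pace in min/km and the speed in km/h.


Pace = time / distance = 149.43 min / 20.47 km = 7.3 min/km
Speed = distance / time_in_hours = 20.47 / 2.4905 hr
Speed = 8.2192 km/h

7.3 min/km, 8.2192 km/h


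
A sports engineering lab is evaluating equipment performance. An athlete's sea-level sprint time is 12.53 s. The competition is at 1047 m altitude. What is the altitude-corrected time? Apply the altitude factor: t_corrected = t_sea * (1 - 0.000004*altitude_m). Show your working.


Correction factor = 1 - 0.000004 * 1047 = 0.995812
t_corrected = t_sea * factor = 12.53 * 0.995812
t_corrected = 12.4775 s

12.4775 s


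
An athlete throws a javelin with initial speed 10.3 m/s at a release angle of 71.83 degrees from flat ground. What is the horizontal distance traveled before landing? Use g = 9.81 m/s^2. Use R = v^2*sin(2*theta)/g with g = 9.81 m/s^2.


R = v^2 * sin(2*theta) / g
Convert angle to radians: theta = 71.83 deg = 1.2537 rad
sin(2*theta) = sin(2.5073) = 0.5926
R = 10.3^2 * 0.5926 / 9.81
R = 106.09 * 0.5926 / 9.81 = 6.4084 m

6.4084 m


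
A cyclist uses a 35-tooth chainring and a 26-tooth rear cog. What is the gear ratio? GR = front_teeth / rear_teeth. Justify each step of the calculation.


GR = front_teeth / rear_teeth
GR = 35 / 26
GR = 1.3462

1.3462


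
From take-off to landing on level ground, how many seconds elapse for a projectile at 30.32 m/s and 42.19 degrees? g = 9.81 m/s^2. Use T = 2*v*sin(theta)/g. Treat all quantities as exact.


T = 2*v*sin(theta)/g
sin(theta) = sin(42.19 deg) = 0.6716
T = 2*30.32*0.6716 / 9.81
T = 40.7253 / 9.81 = 4.1514 s

4.1514 s


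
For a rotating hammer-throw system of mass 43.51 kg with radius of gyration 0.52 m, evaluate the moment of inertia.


I = m * k^2
I = 43.51 * 0.52^2
I = 43.51 * 0.2704 = 11.7651 kg*m^2

11.7651 kg*m^2


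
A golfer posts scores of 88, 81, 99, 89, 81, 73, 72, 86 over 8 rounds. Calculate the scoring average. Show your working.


Average = sum / n
Sum = 669
Average = 669 / 8 = 83.625

83.625


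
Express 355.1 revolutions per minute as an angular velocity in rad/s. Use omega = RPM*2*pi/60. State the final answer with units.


omega = RPM * 2 * pi / 60
omega = 355.1 * 2 * 3.14159 / 60
omega = 2231.1591 / 60 = 37.186 rad/s

37.186 rad/s


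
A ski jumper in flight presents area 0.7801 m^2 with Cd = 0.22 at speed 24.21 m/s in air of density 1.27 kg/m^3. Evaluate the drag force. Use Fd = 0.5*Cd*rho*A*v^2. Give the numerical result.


Fd = 0.5 * Cd * rho * A * v^2
Fd = 0.5 * 0.22 * 1.27 * 0.7801 * 24.21^2
v^2 = 586.1241
Fd = 0.5 * 0.22 * 1.27 * 0.7801 * 586.1241 = 63.8758 N

63.8758 N


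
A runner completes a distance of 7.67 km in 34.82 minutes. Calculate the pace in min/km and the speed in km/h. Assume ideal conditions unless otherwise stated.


Pace = time / distance = 34.82 min / 7.67 km = 4.5398 min/km
Speed = distance / time_in_hours = 7.67 / 0.5803 hr
Speed = 13.2165 km/h

4.5398 min/km, 13.2165 km/h


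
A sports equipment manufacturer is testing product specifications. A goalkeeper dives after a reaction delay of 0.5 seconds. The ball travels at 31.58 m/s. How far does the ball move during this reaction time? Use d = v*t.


d = v * t
d = 31.58 * 0.5
d = 15.79 m

15.79 m


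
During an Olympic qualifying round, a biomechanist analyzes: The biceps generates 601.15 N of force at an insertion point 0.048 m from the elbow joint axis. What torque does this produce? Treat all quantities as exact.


tau = F * d
tau = 601.15 * 0.048
tau = 28.8552 N*m

28.8552 N*m


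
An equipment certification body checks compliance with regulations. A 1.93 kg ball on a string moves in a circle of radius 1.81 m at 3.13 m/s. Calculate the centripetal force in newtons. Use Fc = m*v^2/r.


Fc = m * v^2 / r
v^2 = 3.13^2 = 9.7969
Fc = 1.93 * 9.7969 / 1.81
Fc = 18.908 / 1.81 = 10.4464 N

10.4464 N


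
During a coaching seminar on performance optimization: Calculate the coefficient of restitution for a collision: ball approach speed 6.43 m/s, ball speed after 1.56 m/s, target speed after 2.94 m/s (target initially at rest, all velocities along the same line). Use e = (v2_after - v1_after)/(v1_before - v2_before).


e = (v2_after - v1_after) / (v1_before - v2_before)
Numerator = 2.94 - 1.56 = 1.38
Denominator = 6.43 - 0 = 6.43
e = 1.38 / 6.43 = 0.2146

0.2146


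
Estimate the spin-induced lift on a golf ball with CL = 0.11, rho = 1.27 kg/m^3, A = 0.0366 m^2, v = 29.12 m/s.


FM = 0.5 * CL * rho * A * v^2
FM = 0.5 * 0.11 * 1.27 * 0.0366 * 29.12^2
v^2 = 847.9744
FM = 0.5 * 0.11 * 1.27 * 0.0366 * 847.9744 = 2.1679 N

2.1679 N


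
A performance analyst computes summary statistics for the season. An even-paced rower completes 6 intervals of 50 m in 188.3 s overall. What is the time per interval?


Split time = total_time / n_laps = 188.3 / 6
Split time = 31.3833 s per lap

31.3833 s


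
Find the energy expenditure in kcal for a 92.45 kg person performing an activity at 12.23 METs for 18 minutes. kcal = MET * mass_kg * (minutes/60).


kcal = MET * mass * time_hr
Convert time: 18 min = 0.3 hr
kcal = 12.23 * 92.45 * 0.3
kcal = 339.199 kcal

339.199 kcal


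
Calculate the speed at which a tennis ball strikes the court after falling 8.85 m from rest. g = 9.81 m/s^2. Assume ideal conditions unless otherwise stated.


v = sqrt(2 * g * h)
v = sqrt(2 * 9.81 * 8.85)
v = sqrt(173.637) = 13.1771 m/s

13.1771 m/s


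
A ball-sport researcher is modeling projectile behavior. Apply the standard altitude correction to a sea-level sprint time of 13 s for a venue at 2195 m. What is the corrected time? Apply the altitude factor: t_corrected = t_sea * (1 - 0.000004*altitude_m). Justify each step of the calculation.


Correction factor = 1 - 0.000004 * 2195 = 0.99122
t_corrected = t_sea * factor = 13 * 0.99122
t_corrected = 12.8859 s

12.8859 s


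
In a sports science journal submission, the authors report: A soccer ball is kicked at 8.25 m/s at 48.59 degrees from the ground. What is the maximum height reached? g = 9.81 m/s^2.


H = (v*sin(theta))^2 / (2*g)
vy = v*sin(theta) = 8.25 * sin(48.59 deg) = 6.1875 m/s
H = vy^2 / (2*g) = 38.2847 / (2*9.81)
H = 38.2847 / 19.62 = 1.9513 m

1.9513 m


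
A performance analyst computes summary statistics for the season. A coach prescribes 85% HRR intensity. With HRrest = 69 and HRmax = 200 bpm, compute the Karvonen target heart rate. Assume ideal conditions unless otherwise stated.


Target = HRrest + pct*(HRmax - HRrest)
Heart rate reserve = HRmax - HRrest = 200 - 69 = 131 bpm
Fraction = 85% = 0.85
Target = 69 + 0.85 * 131
Target = 69 + 111.35 = 180.35 bpm

180.35 bpm


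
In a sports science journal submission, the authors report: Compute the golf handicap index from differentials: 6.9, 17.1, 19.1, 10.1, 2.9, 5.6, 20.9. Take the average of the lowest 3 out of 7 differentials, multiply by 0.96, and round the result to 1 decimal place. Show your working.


All differentials: 6.9, 17.1, 19.1, 10.1, 2.9, 5.6, 20.9
Sorted: 2.9, 5.6, 6.9, 10.1, 17.1, 19.1, 20.9
Best 3: 2.9, 5.6, 6.9
Average of best = 15.4 / 3 = 5.1333
Raw index = 5.1333 * 0.96 = 4.928
Handicap index = round(4.928, 1) = 4.9

4.9


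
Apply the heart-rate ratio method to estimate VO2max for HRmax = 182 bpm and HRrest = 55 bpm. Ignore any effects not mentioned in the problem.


VO2max = 15.3 * HRmax / HRrest
VO2max = 15.3 * 182 / 55
VO2max = 2784.6 / 55 = 50.6291 mL/kg/min

50.6291 mL/kg/min


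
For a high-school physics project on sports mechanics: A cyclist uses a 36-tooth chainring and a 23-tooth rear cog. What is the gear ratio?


GR = front_teeth / rear_teeth
GR = 36 / 23
GR = 1.5652

1.5652


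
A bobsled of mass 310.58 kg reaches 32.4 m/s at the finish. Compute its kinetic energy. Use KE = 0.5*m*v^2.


KE = 0.5 * m * v^2
KE = 0.5 * 310.58 * 32.4^2
KE = 0.5 * 310.58 * 1049.76 = 163017.2304 J

163017.2304 J


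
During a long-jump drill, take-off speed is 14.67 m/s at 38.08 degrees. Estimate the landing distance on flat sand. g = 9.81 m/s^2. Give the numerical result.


R = v^2 * sin(2*theta) / g
Convert angle to radians: theta = 38.08 deg = 0.6646 rad
sin(2*theta) = sin(1.3292) = 0.971
R = 14.67^2 * 0.971 / 9.81
R = 215.2089 * 0.971 / 9.81 = 21.3008 m

21.3008 m


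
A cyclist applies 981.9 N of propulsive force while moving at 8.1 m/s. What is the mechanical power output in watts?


P = F * v
P = 981.9 * 8.1
P = 7953.39 W

7953.39 W


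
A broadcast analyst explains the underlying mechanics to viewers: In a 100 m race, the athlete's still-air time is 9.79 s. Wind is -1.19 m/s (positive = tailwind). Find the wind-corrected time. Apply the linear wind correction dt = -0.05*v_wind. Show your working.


dt = -0.05 * v_wind = -0.05 * -1.19 = 0.0595 s
t_corrected = t_still + dt = 9.79 + (0.0595)
t_corrected = 9.8495 s

9.8495 s


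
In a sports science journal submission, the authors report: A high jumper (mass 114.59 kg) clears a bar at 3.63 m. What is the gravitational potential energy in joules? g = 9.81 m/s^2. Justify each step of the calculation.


PE = m * g * h
PE = 114.59 * 9.81 * 3.63
PE = 1124.1279 * 3.63 = 4080.5843 J

4080.5843 J


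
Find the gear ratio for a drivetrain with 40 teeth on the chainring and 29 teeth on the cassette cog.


GR = front_teeth / rear_teeth
GR = 40 / 29
GR = 1.3793

1.3793


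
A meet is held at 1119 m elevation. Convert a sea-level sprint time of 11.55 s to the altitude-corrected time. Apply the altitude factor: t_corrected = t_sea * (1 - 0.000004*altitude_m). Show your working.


Correction factor = 1 - 0.000004 * 1119 = 0.995524
t_corrected = t_sea * factor = 11.55 * 0.995524
t_corrected = 11.4983 s

11.4983 s


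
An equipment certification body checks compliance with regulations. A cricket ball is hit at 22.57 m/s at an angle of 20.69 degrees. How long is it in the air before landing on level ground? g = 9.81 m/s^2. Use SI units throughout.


T = 2*v*sin(theta)/g
sin(theta) = sin(20.69 deg) = 0.3533
T = 2*22.57*0.3533 / 9.81
T = 15.9485 / 9.81 = 1.6257 s

1.6257 s


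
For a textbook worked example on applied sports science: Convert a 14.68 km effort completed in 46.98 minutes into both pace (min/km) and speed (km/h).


Pace = time / distance = 46.98 min / 14.68 km = 3.2003 min/km
Speed = distance / time_in_hours = 14.68 / 0.783 hr
Speed = 18.7484 km/h

3.2003 min/km, 18.7484 km/h


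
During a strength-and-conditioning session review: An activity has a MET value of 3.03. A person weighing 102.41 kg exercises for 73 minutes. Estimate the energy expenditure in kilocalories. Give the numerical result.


kcal = MET * mass * time_hr
Convert time: 73 min = 1.2167 hr
kcal = 3.03 * 102.41 * 1.2167
kcal = 377.5345 kcal

377.5345 kcal


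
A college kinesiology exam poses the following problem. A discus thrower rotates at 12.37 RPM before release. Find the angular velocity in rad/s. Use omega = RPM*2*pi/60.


omega = RPM * 2 * pi / 60
omega = 12.37 * 2 * 3.14159 / 60
omega = 77.723 / 60 = 1.2954 rad/s

1.2954 rad/s


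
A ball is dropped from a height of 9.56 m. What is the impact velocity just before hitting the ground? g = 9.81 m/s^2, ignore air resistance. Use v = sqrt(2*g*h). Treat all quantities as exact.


v = sqrt(2 * g * h)
v = sqrt(2 * 9.81 * 9.56)
v = sqrt(187.5672) = 13.6955 m/s

13.6955 m/s


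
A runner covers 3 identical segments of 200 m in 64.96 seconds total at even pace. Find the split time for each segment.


Split time = total_time / n_laps = 64.96 / 3
Split time = 21.6533 s per lap

21.6533 s


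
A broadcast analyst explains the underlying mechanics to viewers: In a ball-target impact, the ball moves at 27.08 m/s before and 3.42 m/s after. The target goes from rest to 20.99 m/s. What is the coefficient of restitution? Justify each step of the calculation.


e = (v2_after - v1_after) / (v1_before - v2_before)
Numerator = 20.99 - 3.42 = 17.57
Denominator = 27.08 - 0 = 27.08
e = 17.57 / 27.08 = 0.6488

0.6488


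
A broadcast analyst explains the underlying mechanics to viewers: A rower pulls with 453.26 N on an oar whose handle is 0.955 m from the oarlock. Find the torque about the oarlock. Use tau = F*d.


tau = F * d
tau = 453.26 * 0.955
tau = 432.8633 N*m

432.8633 N*m


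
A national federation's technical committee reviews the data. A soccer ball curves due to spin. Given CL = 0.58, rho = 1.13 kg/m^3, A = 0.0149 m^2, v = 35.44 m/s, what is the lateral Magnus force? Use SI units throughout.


FM = 0.5 * CL * rho * A * v^2
FM = 0.5 * 0.58 * 1.13 * 0.0149 * 35.44^2
v^2 = 1255.9936
FM = 0.5 * 0.58 * 1.13 * 0.0149 * 1255.9936 = 6.1327 N

6.1327 N


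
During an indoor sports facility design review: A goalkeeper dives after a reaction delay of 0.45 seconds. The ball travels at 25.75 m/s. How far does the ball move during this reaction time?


d = v * t
d = 25.75 * 0.45
d = 11.5875 m

11.5875 m


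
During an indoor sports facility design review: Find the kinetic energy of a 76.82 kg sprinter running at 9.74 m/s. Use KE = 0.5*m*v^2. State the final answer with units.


KE = 0.5 * m * v^2
KE = 0.5 * 76.82 * 9.74^2
KE = 0.5 * 76.82 * 94.8676 = 3643.8645 J

3643.8645 J


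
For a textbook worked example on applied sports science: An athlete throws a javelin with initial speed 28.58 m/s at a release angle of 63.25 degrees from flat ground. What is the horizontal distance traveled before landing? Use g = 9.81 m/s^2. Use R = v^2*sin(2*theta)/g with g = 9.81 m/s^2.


R = v^2 * sin(2*theta) / g
Convert angle to radians: theta = 63.25 deg = 1.1039 rad
sin(2*theta) = sin(2.2078) = 0.8039
R = 28.58^2 * 0.8039 / 9.81
R = 816.8164 * 0.8039 / 9.81 = 66.9321 m

66.9321 m


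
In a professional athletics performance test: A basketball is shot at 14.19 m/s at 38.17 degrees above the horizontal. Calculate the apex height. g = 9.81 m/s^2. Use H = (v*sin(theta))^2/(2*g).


H = (v*sin(theta))^2 / (2*g)
vy = v*sin(theta) = 14.19 * sin(38.17 deg) = 8.7694 m/s
H = vy^2 / (2*g) = 76.9019 / (2*9.81)
H = 76.9019 / 19.62 = 3.9196 m

3.9196 m


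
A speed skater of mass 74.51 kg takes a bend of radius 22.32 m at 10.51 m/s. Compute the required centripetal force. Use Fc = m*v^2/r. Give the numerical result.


Fc = m * v^2 / r
v^2 = 10.51^2 = 110.4601
Fc = 74.51 * 110.4601 / 22.32
Fc = 8230.3821 / 22.32 = 368.7447 N

368.7447 N


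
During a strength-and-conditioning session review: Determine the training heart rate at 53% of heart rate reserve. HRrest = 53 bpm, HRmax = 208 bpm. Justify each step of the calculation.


Target = HRrest + pct*(HRmax - HRrest)
Heart rate reserve = HRmax - HRrest = 208 - 53 = 155 bpm
Fraction = 53% = 0.53
Target = 53 + 0.53 * 155
Target = 53 + 82.15 = 135.15 bpm

135.15 bpm


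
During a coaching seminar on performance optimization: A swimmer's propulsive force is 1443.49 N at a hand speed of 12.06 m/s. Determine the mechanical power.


P = F * v
P = 1443.49 * 12.06
P = 17408.4894 W

17408.4894 W


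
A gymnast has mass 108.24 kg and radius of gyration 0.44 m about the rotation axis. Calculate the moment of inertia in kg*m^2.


I = m * k^2
I = 108.24 * 0.44^2
I = 108.24 * 0.1936 = 20.9553 kg*m^2

20.9553 kg*m^2


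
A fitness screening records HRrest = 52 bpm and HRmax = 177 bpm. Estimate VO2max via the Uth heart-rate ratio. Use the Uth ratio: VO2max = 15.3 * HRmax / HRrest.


VO2max = 15.3 * HRmax / HRrest
VO2max = 15.3 * 177 / 52
VO2max = 2708.1 / 52 = 52.0788 mL/kg/min

52.0788 mL/kg/min


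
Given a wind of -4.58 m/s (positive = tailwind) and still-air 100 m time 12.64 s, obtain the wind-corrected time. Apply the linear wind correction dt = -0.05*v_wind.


dt = -0.05 * v_wind = -0.05 * -4.58 = 0.229 s
t_corrected = t_still + dt = 12.64 + (0.229)
t_corrected = 12.869 s

12.869 s


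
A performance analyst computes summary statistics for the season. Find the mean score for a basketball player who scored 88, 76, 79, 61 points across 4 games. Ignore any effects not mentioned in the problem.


Average = sum / n
Sum = 304
Average = 304 / 4 = 76

76


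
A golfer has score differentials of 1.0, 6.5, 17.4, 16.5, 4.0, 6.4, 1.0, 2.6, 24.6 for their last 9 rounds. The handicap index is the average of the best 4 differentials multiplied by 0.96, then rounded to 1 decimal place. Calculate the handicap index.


All differentials: 1.0, 6.5, 17.4, 16.5, 4.0, 6.4, 1.0, 2.6, 24.6
Sorted: 1.0, 1.0, 2.6, 4.0, 6.4, 6.5, 16.5, 17.4, 24.6
Best 4: 1.0, 1.0, 2.6, 4.0
Average of best = 8.6 / 4 = 2.15
Raw index = 2.15 * 0.96 = 2.064
Handicap index = round(2.064, 1) = 2.1

2.1


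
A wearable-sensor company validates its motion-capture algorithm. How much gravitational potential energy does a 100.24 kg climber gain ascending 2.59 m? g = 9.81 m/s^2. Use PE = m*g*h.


PE = m * g * h
PE = 100.24 * 9.81 * 2.59
PE = 983.3544 * 2.59 = 2546.8879 J

2546.8879 J


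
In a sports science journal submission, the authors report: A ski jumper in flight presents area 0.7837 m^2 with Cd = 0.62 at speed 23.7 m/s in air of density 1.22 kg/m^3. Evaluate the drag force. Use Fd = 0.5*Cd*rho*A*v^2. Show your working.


Fd = 0.5 * Cd * rho * A * v^2
Fd = 0.5 * 0.62 * 1.22 * 0.7837 * 23.7^2
v^2 = 561.69
Fd = 0.5 * 0.62 * 1.22 * 0.7837 * 561.69 = 166.4823 N

166.4823 N


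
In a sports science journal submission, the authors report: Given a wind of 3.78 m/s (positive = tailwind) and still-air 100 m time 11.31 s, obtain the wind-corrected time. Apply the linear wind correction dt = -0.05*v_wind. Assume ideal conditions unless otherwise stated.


dt = -0.05 * v_wind = -0.05 * 3.78 = -0.189 s
t_corrected = t_still + dt = 11.31 + (-0.189)
t_corrected = 11.121 s

11.121 s


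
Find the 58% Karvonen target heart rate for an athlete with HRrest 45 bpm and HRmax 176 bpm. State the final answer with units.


Target = HRrest + pct*(HRmax - HRrest)
Heart rate reserve = HRmax - HRrest = 176 - 45 = 131 bpm
Fraction = 58% = 0.58
Target = 45 + 0.58 * 131
Target = 45 + 75.98 = 120.98 bpm

120.98 bpm


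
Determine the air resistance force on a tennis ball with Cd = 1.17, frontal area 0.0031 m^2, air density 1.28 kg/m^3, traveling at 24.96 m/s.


Fd = 0.5 * Cd * rho * A * v^2
Fd = 0.5 * 1.17 * 1.28 * 0.0031 * 24.96^2
v^2 = 623.0016
Fd = 0.5 * 1.17 * 1.28 * 0.0031 * 623.0016 = 1.4462 N

1.4462 N


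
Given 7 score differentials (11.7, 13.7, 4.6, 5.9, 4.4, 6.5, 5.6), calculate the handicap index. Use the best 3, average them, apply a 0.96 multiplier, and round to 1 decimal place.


All differentials: 11.7, 13.7, 4.6, 5.9, 4.4, 6.5, 5.6
Sorted: 4.4, 4.6, 5.6, 5.9, 6.5, 11.7, 13.7
Best 3: 4.4, 4.6, 5.6
Average of best = 14.6 / 3 = 4.8667
Raw index = 4.8667 * 0.96 = 4.672
Handicap index = round(4.672, 1) = 4.7

4.7


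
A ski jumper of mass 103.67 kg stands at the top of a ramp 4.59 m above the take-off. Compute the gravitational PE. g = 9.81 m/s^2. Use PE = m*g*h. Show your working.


PE = m * g * h
PE = 103.67 * 9.81 * 4.59
PE = 1017.0027 * 4.59 = 4668.0424 J

4668.0424 J


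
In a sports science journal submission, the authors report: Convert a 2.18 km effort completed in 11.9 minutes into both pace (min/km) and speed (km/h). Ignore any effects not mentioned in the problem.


Pace = time / distance = 11.9 min / 2.18 km = 5.4587 min/km
Speed = distance / time_in_hours = 2.18 / 0.1983 hr
Speed = 10.9916 km/h

5.4587 min/km, 10.9916 km/h


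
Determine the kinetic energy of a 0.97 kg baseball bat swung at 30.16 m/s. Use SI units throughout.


KE = 0.5 * m * v^2
KE = 0.5 * 0.97 * 30.16^2
KE = 0.5 * 0.97 * 909.6256 = 441.1684 J

441.1684 J


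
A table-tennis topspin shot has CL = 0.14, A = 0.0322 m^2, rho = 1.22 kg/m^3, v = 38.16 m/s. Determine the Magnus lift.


FM = 0.5 * CL * rho * A * v^2
FM = 0.5 * 0.14 * 1.22 * 0.0322 * 38.16^2
v^2 = 1456.1856
FM = 0.5 * 0.14 * 1.22 * 0.0322 * 1456.1856 = 4.0043 N

4.0043 N


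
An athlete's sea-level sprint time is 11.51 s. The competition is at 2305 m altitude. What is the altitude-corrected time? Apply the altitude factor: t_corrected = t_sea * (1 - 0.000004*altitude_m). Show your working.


Correction factor = 1 - 0.000004 * 2305 = 0.99078
t_corrected = t_sea * factor = 11.51 * 0.99078
t_corrected = 11.4039 s

11.4039 s


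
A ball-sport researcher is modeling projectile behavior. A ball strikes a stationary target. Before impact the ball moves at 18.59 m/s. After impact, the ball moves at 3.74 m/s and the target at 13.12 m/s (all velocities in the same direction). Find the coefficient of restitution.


e = (v2_after - v1_after) / (v1_before - v2_before)
Numerator = 13.12 - 3.74 = 9.38
Denominator = 18.59 - 0 = 18.59
e = 9.38 / 18.59 = 0.5046

0.5046


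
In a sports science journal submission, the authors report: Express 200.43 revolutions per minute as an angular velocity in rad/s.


omega = RPM * 2 * pi / 60
omega = 200.43 * 2 * 3.14159 / 60
omega = 1259.3388 / 60 = 20.989 rad/s

20.989 rad/s


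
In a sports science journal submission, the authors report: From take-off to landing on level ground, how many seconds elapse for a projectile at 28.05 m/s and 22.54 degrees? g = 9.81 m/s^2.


T = 2*v*sin(theta)/g
sin(theta) = sin(22.54 deg) = 0.3833
T = 2*28.05*0.3833 / 9.81
T = 21.5047 / 9.81 = 2.1921 s

2.1921 s


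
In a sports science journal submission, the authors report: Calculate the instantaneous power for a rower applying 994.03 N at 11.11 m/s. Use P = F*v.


P = F * v
P = 994.03 * 11.11
P = 11043.6733 W

11043.6733 W


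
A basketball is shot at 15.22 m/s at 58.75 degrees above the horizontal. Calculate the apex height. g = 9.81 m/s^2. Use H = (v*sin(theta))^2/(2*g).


H = (v*sin(theta))^2 / (2*g)
vy = v*sin(theta) = 15.22 * sin(58.75 deg) = 13.0118 m/s
H = vy^2 / (2*g) = 169.3059 / (2*9.81)
H = 169.3059 / 19.62 = 8.6292 m

8.6292 m


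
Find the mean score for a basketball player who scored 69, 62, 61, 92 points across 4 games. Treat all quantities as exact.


Average = sum / n
Sum = 284
Average = 284 / 4 = 71

71


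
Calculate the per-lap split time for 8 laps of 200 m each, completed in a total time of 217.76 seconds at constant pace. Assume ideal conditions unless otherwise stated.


Split time = total_time / n_laps = 217.76 / 8
Split time = 27.22 s per lap

27.22 s


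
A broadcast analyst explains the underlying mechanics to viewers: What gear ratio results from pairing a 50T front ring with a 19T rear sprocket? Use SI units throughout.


GR = front_teeth / rear_teeth
GR = 50 / 19
GR = 2.6316

2.6316


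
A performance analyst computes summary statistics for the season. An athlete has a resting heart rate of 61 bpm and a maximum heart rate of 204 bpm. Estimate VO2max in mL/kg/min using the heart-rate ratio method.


VO2max = 15.3 * HRmax / HRrest
VO2max = 15.3 * 204 / 61
VO2max = 3121.2 / 61 = 51.1672 mL/kg/min

51.1672 mL/kg/min


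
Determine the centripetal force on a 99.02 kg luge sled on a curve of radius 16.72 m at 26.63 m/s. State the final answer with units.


Fc = m * v^2 / r
v^2 = 26.63^2 = 709.1569
Fc = 99.02 * 709.1569 / 16.72
Fc = 70220.7162 / 16.72 = 4199.8036 N

4199.8036 N


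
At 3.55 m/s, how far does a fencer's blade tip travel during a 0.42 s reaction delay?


d = v * t
d = 3.55 * 0.42
d = 1.491 m

1.491 m


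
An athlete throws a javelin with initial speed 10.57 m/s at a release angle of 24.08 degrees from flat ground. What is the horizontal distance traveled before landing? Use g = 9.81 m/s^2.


R = v^2 * sin(2*theta) / g
Convert angle to radians: theta = 24.08 deg = 0.4203 rad
sin(2*theta) = sin(0.8406) = 0.745
R = 10.57^2 * 0.745 / 9.81
R = 111.7249 * 0.745 / 9.81 = 8.4848 m

8.4848 m


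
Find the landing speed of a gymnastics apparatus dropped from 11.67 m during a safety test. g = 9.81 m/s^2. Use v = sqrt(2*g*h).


v = sqrt(2 * g * h)
v = sqrt(2 * 9.81 * 11.67)
v = sqrt(228.9654) = 15.1316 m/s

15.1316 m/s


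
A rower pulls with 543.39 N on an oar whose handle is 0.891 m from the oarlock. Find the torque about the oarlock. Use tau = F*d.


tau = F * d
tau = 543.39 * 0.891
tau = 484.1605 N*m

484.1605 N*m


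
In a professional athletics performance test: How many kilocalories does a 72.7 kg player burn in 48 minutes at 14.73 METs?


kcal = MET * mass * time_hr
Convert time: 48 min = 0.8 hr
kcal = 14.73 * 72.7 * 0.8
kcal = 856.6968 kcal

856.6968 kcal


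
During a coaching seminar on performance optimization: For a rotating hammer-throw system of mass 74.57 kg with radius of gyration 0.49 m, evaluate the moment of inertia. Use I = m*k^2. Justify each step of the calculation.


I = m * k^2
I = 74.57 * 0.49^2
I = 74.57 * 0.2401 = 17.9043 kg*m^2

17.9043 kg*m^2


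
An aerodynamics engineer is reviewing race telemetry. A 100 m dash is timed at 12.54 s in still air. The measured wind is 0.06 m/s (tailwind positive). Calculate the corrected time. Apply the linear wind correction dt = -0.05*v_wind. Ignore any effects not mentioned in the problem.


dt = -0.05 * v_wind = -0.05 * 0.06 = -0.003 s
t_corrected = t_still + dt = 12.54 + (-0.003)
t_corrected = 12.537 s

12.537 s


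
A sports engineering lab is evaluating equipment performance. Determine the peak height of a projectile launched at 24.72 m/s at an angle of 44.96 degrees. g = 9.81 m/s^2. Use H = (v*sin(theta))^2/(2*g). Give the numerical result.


H = (v*sin(theta))^2 / (2*g)
vy = v*sin(theta) = 24.72 * sin(44.96 deg) = 17.4675 m/s
H = vy^2 / (2*g) = 305.1126 / (2*9.81)
H = 305.1126 / 19.62 = 15.5511 m

15.5511 m


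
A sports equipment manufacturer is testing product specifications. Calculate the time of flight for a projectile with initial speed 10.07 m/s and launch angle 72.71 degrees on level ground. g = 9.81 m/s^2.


T = 2*v*sin(theta)/g
sin(theta) = sin(72.71 deg) = 0.9548
T = 2*10.07*0.9548 / 9.81
T = 19.2299 / 9.81 = 1.9602 s

1.9602 s


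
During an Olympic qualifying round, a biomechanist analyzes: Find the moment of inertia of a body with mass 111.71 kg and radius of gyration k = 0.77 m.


I = m * k^2
I = 111.71 * 0.77^2
I = 111.71 * 0.5929 = 66.2329 kg*m^2

66.2329 kg*m^2


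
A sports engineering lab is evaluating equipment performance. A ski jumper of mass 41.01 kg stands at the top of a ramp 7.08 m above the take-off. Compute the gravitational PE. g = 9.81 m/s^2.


PE = m * g * h
PE = 41.01 * 9.81 * 7.08
PE = 402.3081 * 7.08 = 2848.3413 J

2848.3413 J


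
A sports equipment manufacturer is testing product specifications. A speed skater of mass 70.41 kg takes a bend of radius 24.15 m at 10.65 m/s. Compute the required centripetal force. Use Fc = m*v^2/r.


Fc = m * v^2 / r
v^2 = 10.65^2 = 113.4225
Fc = 70.41 * 113.4225 / 24.15
Fc = 7986.0782 / 24.15 = 330.6865 N

330.6865 N


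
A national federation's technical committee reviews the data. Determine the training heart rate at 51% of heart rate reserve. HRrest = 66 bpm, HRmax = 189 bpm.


Target = HRrest + pct*(HRmax - HRrest)
Heart rate reserve = HRmax - HRrest = 189 - 66 = 123 bpm
Fraction = 51% = 0.51
Target = 66 + 0.51 * 123
Target = 66 + 62.73 = 128.73 bpm

128.73 bpm


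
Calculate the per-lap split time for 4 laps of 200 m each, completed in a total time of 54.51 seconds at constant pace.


Split time = total_time / n_laps = 54.51 / 4
Split time = 13.6275 s per lap

13.6275 s


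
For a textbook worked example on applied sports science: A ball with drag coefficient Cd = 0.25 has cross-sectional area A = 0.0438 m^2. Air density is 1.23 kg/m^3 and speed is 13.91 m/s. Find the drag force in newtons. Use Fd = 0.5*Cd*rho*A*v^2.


Fd = 0.5 * Cd * rho * A * v^2
Fd = 0.5 * 0.25 * 1.23 * 0.0438 * 13.91^2
v^2 = 193.4881
Fd = 0.5 * 0.25 * 1.23 * 0.0438 * 193.4881 = 1.303 N

1.303 N


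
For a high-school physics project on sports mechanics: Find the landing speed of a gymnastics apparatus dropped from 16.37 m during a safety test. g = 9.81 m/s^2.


v = sqrt(2 * g * h)
v = sqrt(2 * 9.81 * 16.37)
v = sqrt(321.1794) = 17.9215 m/s

17.9215 m/s


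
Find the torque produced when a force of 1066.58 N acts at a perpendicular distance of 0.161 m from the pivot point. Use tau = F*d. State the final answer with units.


tau = F * d
tau = 1066.58 * 0.161
tau = 171.7194 N*m

171.7194 N*m


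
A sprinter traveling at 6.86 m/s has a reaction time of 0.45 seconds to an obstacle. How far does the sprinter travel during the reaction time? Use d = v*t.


d = v * t
d = 6.86 * 0.45
d = 3.087 m

3.087 m
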